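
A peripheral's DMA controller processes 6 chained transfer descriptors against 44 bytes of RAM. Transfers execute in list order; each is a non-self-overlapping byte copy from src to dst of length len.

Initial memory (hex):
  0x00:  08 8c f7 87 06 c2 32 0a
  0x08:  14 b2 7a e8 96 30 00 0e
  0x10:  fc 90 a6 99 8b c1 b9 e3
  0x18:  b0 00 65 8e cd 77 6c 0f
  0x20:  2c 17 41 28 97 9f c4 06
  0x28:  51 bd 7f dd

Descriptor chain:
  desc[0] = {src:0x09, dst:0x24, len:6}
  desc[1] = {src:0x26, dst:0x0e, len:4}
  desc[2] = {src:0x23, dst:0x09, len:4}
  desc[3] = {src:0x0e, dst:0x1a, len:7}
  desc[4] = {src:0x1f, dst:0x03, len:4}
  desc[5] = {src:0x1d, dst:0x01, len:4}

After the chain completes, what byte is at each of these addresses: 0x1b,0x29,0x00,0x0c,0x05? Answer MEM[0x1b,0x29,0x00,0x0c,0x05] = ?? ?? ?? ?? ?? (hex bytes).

MEM[0x1b,0x29,0x00,0x0c,0x05] = 96 00 08 e8 17

#0 dst[0x24+6] := {0xb2,0x7a,0xe8,0x96,0x30,0x00}
#1 dst[0x0e+4] := {0xe8,0x96,0x30,0x00}
#2 dst[0x09+4] := {0x28,0xb2,0x7a,0xe8}
#3 dst[0x1a+7] := {0xe8,0x96,0x30,0x00,0xa6,0x99,0x8b}
#4 dst[0x03+4] := {0x99,0x8b,0x17,0x41}
#5 dst[0x01+4] := {0x00,0xa6,0x99,0x8b}
query mem[0x1b]=0x96, mem[0x29]=0x00, mem[0x00]=0x08, mem[0x0c]=0xe8, mem[0x05]=0x17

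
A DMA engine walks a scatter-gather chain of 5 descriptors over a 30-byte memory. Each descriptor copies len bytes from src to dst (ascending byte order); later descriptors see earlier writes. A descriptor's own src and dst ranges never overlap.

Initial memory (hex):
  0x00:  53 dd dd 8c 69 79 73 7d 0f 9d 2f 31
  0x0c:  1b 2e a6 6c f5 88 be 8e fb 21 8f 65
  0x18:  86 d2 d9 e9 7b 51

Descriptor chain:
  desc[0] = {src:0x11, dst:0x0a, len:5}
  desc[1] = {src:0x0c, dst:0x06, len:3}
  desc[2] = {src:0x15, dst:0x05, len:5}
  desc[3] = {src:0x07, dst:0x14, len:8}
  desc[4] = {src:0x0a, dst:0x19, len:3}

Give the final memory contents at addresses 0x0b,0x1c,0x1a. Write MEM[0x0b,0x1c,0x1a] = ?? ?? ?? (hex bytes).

[0] 0x11->0x0a len=5 : 88 be 8e fb 21
[1] 0x0c->0x06 len=3 : 8e fb 21
[2] 0x15->0x05 len=5 : 21 8f 65 86 d2
[3] 0x07->0x14 len=8 : 65 86 d2 88 be 8e fb 21
[4] 0x0a->0x19 len=3 : 88 be 8e
query mem[0x0b]=0xbe, mem[0x1c]=0x7b, mem[0x1a]=0xbe

MEM[0x0b,0x1c,0x1a] = be 7b be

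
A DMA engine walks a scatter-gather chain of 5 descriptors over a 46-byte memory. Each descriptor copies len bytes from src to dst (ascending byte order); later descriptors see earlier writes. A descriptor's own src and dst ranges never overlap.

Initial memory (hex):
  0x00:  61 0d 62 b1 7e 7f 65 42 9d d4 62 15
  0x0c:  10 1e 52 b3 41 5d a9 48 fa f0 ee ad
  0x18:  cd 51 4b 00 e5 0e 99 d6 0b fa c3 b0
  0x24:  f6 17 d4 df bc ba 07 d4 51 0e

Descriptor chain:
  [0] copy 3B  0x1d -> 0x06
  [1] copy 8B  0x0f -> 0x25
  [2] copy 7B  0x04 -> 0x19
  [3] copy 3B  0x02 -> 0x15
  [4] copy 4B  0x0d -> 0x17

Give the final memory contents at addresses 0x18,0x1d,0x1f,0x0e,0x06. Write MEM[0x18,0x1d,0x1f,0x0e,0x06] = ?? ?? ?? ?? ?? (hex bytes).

#0 dst[0x06+3] := {0x0e,0x99,0xd6}
#1 dst[0x25+8] := {0xb3,0x41,0x5d,0xa9,0x48,0xfa,0xf0,0xee}
#2 dst[0x19+7] := {0x7e,0x7f,0x0e,0x99,0xd6,0xd4,0x62}
#3 dst[0x15+3] := {0x62,0xb1,0x7e}
#4 dst[0x17+4] := {0x1e,0x52,0xb3,0x41}
query mem[0x18]=0x52, mem[0x1d]=0xd6, mem[0x1f]=0x62, mem[0x0e]=0x52, mem[0x06]=0x0e

MEM[0x18,0x1d,0x1f,0x0e,0x06] = 52 d6 62 52 0e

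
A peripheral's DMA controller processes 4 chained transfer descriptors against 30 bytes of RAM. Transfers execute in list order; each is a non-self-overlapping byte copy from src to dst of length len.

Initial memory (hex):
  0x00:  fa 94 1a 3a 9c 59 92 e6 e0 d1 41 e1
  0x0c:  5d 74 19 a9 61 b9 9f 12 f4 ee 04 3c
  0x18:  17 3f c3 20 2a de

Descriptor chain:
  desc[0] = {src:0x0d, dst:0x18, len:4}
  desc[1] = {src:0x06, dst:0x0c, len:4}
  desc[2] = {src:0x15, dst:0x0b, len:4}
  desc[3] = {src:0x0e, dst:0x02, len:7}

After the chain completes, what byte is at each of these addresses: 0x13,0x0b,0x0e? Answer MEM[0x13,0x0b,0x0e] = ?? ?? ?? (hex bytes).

#0 dst[0x18+4] := {0x74,0x19,0xa9,0x61}
#1 dst[0x0c+4] := {0x92,0xe6,0xe0,0xd1}
#2 dst[0x0b+4] := {0xee,0x04,0x3c,0x74}
#3 dst[0x02+7] := {0x74,0xd1,0x61,0xb9,0x9f,0x12,0xf4}
query mem[0x13]=0x12, mem[0x0b]=0xee, mem[0x0e]=0x74

MEM[0x13,0x0b,0x0e] = 12 ee 74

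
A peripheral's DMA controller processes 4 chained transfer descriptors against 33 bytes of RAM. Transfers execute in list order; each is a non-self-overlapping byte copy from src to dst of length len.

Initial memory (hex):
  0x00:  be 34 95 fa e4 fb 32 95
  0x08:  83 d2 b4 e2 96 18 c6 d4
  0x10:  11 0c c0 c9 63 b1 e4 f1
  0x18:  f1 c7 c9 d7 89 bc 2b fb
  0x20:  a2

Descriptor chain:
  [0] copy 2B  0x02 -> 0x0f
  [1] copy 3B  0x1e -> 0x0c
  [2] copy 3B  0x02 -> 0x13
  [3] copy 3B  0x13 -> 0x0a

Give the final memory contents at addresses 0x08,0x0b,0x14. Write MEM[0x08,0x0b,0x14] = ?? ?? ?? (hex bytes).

MEM[0x08,0x0b,0x14] = 83 fa fa

[0] 0x02->0x0f len=2 : 95 fa
[1] 0x1e->0x0c len=3 : 2b fb a2
[2] 0x02->0x13 len=3 : 95 fa e4
[3] 0x13->0x0a len=3 : 95 fa e4
query mem[0x08]=0x83, mem[0x0b]=0xfa, mem[0x14]=0xfa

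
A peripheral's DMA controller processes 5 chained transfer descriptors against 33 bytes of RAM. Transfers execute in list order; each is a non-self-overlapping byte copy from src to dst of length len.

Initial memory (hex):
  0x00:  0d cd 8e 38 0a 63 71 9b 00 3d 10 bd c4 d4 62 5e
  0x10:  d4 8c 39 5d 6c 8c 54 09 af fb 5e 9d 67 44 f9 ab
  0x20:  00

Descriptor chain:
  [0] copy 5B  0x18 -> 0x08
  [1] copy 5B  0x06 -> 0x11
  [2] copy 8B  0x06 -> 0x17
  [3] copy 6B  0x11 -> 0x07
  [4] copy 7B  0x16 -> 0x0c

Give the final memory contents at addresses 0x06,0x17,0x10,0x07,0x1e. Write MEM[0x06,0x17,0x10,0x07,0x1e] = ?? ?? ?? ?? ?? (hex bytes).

MEM[0x06,0x17,0x10,0x07,0x1e] = 71 71 fb 71 d4

  after D0: wrote 5B at 0x08 = affb5e9d67
  after D1: wrote 5B at 0x11 = 719baffb5e
  after D2: wrote 8B at 0x17 = 719baffb5e9d67d4
  after D3: wrote 6B at 0x07 = 719baffb5e54
  after D4: wrote 7B at 0x0c = 54719baffb5e9d
query mem[0x06]=0x71, mem[0x17]=0x71, mem[0x10]=0xfb, mem[0x07]=0x71, mem[0x1e]=0xd4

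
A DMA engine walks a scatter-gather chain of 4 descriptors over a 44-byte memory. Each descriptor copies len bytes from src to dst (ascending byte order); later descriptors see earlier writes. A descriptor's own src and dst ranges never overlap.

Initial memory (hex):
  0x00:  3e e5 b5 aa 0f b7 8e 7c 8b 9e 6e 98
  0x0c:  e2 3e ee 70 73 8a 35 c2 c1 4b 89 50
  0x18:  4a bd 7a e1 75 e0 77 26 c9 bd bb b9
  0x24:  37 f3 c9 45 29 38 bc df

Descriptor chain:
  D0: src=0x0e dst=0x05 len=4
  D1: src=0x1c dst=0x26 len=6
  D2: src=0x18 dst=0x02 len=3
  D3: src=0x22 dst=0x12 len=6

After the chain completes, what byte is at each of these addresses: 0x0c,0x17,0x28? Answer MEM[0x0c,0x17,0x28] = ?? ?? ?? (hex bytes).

  after D0: wrote 4B at 0x05 = ee70738a
  after D1: wrote 6B at 0x26 = 75e07726c9bd
  after D2: wrote 3B at 0x02 = 4abd7a
  after D3: wrote 6B at 0x12 = bbb937f375e0
query mem[0x0c]=0xe2, mem[0x17]=0xe0, mem[0x28]=0x77

MEM[0x0c,0x17,0x28] = e2 e0 77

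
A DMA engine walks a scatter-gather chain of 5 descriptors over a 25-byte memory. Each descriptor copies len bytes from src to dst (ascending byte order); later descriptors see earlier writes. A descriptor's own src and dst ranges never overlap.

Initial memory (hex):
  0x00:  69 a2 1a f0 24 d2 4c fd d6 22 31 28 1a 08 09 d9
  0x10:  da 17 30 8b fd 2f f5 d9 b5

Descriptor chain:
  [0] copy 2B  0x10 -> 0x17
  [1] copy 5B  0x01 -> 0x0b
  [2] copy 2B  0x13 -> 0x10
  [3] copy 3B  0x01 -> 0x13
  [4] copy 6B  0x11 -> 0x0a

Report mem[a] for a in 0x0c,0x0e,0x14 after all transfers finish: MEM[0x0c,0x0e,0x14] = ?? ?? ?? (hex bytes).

MEM[0x0c,0x0e,0x14] = a2 f0 1a

D0: mem[0x17..0x18] <- [da 17]
D1: mem[0x0b..0x0f] <- [a2 1a f0 24 d2]
D2: mem[0x10..0x11] <- [8b fd]
D3: mem[0x13..0x15] <- [a2 1a f0]
D4: mem[0x0a..0x0f] <- [fd 30 a2 1a f0 f5]
query mem[0x0c]=0xa2, mem[0x0e]=0xf0, mem[0x14]=0x1a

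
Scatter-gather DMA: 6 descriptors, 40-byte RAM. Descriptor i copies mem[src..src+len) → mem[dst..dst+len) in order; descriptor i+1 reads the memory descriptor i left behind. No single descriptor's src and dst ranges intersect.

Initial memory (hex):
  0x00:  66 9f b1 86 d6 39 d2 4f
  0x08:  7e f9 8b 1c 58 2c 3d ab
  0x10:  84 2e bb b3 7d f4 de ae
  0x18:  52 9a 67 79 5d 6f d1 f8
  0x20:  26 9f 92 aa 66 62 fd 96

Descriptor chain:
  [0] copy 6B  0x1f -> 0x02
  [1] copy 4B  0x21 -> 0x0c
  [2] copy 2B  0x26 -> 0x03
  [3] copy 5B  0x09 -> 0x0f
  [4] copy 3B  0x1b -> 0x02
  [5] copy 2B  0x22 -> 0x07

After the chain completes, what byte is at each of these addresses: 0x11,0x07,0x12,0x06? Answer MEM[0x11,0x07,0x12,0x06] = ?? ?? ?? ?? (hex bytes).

#0 dst[0x02+6] := {0xf8,0x26,0x9f,0x92,0xaa,0x66}
#1 dst[0x0c+4] := {0x9f,0x92,0xaa,0x66}
#2 dst[0x03+2] := {0xfd,0x96}
#3 dst[0x0f+5] := {0xf9,0x8b,0x1c,0x9f,0x92}
#4 dst[0x02+3] := {0x79,0x5d,0x6f}
#5 dst[0x07+2] := {0x92,0xaa}
query mem[0x11]=0x1c, mem[0x07]=0x92, mem[0x12]=0x9f, mem[0x06]=0xaa

MEM[0x11,0x07,0x12,0x06] = 1c 92 9f aa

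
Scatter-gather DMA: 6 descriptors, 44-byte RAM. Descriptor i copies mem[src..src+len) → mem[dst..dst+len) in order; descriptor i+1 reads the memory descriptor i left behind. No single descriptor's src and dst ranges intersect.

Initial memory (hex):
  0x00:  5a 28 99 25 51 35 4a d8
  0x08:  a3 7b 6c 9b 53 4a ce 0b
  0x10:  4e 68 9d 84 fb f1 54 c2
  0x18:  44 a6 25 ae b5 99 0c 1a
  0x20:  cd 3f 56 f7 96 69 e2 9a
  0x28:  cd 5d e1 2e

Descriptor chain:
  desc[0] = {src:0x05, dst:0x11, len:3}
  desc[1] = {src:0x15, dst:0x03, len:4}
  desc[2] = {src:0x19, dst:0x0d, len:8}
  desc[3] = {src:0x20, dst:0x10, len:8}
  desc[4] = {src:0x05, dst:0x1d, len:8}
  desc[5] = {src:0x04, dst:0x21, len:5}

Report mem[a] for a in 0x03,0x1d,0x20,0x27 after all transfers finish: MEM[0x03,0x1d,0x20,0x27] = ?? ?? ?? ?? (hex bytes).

MEM[0x03,0x1d,0x20,0x27] = f1 c2 a3 9a

D0: mem[0x11..0x13] <- [35 4a d8]
D1: mem[0x03..0x06] <- [f1 54 c2 44]
D2: mem[0x0d..0x14] <- [a6 25 ae b5 99 0c 1a cd]
D3: mem[0x10..0x17] <- [cd 3f 56 f7 96 69 e2 9a]
D4: mem[0x1d..0x24] <- [c2 44 d8 a3 7b 6c 9b 53]
D5: mem[0x21..0x25] <- [54 c2 44 d8 a3]
query mem[0x03]=0xf1, mem[0x1d]=0xc2, mem[0x20]=0xa3, mem[0x27]=0x9a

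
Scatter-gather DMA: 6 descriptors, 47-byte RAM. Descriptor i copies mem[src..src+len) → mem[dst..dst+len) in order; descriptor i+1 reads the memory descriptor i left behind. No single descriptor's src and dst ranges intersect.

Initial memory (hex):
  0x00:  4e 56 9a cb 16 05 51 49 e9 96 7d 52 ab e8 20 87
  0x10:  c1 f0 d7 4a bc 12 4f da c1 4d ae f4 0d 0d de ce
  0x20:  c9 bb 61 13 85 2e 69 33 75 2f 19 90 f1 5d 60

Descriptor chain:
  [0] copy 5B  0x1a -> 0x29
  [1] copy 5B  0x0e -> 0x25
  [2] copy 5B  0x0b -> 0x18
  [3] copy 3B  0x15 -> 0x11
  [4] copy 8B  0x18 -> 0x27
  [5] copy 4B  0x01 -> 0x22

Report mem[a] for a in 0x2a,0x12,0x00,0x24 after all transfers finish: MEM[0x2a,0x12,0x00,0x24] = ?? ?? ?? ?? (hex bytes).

[0] 0x1a->0x29 len=5 : ae f4 0d 0d de
[1] 0x0e->0x25 len=5 : 20 87 c1 f0 d7
[2] 0x0b->0x18 len=5 : 52 ab e8 20 87
[3] 0x15->0x11 len=3 : 12 4f da
[4] 0x18->0x27 len=8 : 52 ab e8 20 87 0d de ce
[5] 0x01->0x22 len=4 : 56 9a cb 16
query mem[0x2a]=0x20, mem[0x12]=0x4f, mem[0x00]=0x4e, mem[0x24]=0xcb

MEM[0x2a,0x12,0x00,0x24] = 20 4f 4e cb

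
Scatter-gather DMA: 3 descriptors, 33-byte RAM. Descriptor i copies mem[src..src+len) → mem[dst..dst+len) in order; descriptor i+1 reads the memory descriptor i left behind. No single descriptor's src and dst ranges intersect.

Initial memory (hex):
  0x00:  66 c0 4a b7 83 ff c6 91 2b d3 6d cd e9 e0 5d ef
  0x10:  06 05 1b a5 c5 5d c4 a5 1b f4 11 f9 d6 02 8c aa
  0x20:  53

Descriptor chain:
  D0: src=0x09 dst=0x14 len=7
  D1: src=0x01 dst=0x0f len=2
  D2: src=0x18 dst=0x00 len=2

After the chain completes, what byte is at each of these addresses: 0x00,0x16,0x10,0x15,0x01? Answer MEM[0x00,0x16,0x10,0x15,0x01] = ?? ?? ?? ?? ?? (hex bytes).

  after D0: wrote 7B at 0x14 = d36dcde9e05def
  after D1: wrote 2B at 0x0f = c04a
  after D2: wrote 2B at 0x00 = e05d
query mem[0x00]=0xe0, mem[0x16]=0xcd, mem[0x10]=0x4a, mem[0x15]=0x6d, mem[0x01]=0x5d

MEM[0x00,0x16,0x10,0x15,0x01] = e0 cd 4a 6d 5d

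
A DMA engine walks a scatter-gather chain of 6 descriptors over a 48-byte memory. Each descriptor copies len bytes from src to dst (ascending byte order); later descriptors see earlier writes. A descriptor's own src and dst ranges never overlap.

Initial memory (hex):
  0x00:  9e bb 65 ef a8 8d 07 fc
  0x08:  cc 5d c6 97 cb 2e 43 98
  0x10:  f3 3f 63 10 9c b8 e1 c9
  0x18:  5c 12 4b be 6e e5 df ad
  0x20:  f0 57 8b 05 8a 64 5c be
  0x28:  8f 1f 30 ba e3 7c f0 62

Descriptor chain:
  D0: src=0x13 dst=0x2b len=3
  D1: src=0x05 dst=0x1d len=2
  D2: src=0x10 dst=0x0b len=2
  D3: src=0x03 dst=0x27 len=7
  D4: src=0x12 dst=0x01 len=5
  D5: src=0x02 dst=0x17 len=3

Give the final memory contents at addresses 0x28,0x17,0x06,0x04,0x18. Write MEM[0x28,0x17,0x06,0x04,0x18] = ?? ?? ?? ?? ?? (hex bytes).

MEM[0x28,0x17,0x06,0x04,0x18] = a8 10 07 b8 9c

[0] 0x13->0x2b len=3 : 10 9c b8
[1] 0x05->0x1d len=2 : 8d 07
[2] 0x10->0x0b len=2 : f3 3f
[3] 0x03->0x27 len=7 : ef a8 8d 07 fc cc 5d
[4] 0x12->0x01 len=5 : 63 10 9c b8 e1
[5] 0x02->0x17 len=3 : 10 9c b8
query mem[0x28]=0xa8, mem[0x17]=0x10, mem[0x06]=0x07, mem[0x04]=0xb8, mem[0x18]=0x9c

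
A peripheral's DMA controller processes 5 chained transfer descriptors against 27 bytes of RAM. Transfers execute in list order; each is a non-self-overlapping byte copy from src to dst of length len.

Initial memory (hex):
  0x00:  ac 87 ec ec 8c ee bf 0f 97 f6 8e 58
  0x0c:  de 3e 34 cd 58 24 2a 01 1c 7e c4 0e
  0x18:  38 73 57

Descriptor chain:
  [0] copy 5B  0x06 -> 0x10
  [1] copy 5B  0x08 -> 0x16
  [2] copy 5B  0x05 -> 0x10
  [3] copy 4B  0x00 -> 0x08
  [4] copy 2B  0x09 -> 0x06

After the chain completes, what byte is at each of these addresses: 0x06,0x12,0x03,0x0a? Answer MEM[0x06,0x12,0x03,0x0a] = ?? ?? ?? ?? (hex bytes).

MEM[0x06,0x12,0x03,0x0a] = 87 0f ec ec

D0: mem[0x10..0x14] <- [bf 0f 97 f6 8e]
D1: mem[0x16..0x1a] <- [97 f6 8e 58 de]
D2: mem[0x10..0x14] <- [ee bf 0f 97 f6]
D3: mem[0x08..0x0b] <- [ac 87 ec ec]
D4: mem[0x06..0x07] <- [87 ec]
query mem[0x06]=0x87, mem[0x12]=0x0f, mem[0x03]=0xec, mem[0x0a]=0xec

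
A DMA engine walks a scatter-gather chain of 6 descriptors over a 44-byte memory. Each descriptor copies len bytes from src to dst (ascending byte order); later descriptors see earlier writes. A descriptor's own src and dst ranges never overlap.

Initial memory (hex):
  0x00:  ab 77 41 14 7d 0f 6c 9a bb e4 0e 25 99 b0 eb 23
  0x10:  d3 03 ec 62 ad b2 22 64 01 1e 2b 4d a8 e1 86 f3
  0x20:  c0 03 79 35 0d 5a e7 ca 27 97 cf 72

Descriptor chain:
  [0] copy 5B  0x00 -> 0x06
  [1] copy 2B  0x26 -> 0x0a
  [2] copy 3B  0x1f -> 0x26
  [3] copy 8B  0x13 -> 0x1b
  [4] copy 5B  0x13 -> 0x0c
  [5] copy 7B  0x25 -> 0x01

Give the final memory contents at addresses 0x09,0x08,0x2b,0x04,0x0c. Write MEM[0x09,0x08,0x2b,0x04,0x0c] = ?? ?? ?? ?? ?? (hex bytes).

MEM[0x09,0x08,0x2b,0x04,0x0c] = 14 41 72 03 62

D0: mem[0x06..0x0a] <- [ab 77 41 14 7d]
D1: mem[0x0a..0x0b] <- [e7 ca]
D2: mem[0x26..0x28] <- [f3 c0 03]
D3: mem[0x1b..0x22] <- [62 ad b2 22 64 01 1e 2b]
D4: mem[0x0c..0x10] <- [62 ad b2 22 64]
D5: mem[0x01..0x07] <- [5a f3 c0 03 97 cf 72]
query mem[0x09]=0x14, mem[0x08]=0x41, mem[0x2b]=0x72, mem[0x04]=0x03, mem[0x0c]=0x62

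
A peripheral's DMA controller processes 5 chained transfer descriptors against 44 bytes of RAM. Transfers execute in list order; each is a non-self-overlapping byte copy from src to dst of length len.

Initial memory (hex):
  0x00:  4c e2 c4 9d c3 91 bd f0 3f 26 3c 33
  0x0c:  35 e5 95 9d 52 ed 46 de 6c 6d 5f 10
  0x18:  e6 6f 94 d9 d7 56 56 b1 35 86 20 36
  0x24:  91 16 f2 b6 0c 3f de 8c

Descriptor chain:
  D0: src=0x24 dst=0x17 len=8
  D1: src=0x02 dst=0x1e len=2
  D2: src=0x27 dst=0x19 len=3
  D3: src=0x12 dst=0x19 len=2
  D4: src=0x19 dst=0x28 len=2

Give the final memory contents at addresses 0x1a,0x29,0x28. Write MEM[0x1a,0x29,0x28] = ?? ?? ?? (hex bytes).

MEM[0x1a,0x29,0x28] = de de 46

  after D0: wrote 8B at 0x17 = 9116f2b60c3fde8c
  after D1: wrote 2B at 0x1e = c49d
  after D2: wrote 3B at 0x19 = b60c3f
  after D3: wrote 2B at 0x19 = 46de
  after D4: wrote 2B at 0x28 = 46de
query mem[0x1a]=0xde, mem[0x29]=0xde, mem[0x28]=0x46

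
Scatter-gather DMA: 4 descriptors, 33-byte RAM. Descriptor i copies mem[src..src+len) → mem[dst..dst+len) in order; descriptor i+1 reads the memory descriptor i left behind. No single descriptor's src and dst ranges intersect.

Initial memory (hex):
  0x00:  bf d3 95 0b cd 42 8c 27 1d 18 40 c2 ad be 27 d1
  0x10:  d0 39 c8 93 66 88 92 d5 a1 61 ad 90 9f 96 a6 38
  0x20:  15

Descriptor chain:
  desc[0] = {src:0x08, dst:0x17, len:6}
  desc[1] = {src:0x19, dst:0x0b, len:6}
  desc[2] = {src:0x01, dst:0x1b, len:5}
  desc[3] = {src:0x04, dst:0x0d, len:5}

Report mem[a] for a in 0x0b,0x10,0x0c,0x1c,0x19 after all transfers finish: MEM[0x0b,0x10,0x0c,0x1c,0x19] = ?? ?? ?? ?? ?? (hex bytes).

  after D0: wrote 6B at 0x17 = 1d1840c2adbe
  after D1: wrote 6B at 0x0b = 40c2adbe96a6
  after D2: wrote 5B at 0x1b = d3950bcd42
  after D3: wrote 5B at 0x0d = cd428c271d
query mem[0x0b]=0x40, mem[0x10]=0x27, mem[0x0c]=0xc2, mem[0x1c]=0x95, mem[0x19]=0x40

MEM[0x0b,0x10,0x0c,0x1c,0x19] = 40 27 c2 95 40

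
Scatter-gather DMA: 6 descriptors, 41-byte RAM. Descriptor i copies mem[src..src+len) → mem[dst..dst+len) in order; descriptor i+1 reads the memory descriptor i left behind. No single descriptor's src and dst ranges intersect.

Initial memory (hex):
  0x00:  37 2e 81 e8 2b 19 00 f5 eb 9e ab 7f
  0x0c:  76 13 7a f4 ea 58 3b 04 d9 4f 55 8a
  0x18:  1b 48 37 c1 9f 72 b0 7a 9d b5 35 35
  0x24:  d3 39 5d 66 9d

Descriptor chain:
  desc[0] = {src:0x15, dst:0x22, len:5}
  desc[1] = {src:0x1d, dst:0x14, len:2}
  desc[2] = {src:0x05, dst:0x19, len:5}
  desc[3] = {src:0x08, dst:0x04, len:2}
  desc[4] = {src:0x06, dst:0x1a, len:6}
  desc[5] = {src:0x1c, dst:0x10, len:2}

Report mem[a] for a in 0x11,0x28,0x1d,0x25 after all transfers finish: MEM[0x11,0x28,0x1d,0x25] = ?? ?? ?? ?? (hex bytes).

#0 dst[0x22+5] := {0x4f,0x55,0x8a,0x1b,0x48}
#1 dst[0x14+2] := {0x72,0xb0}
#2 dst[0x19+5] := {0x19,0x00,0xf5,0xeb,0x9e}
#3 dst[0x04+2] := {0xeb,0x9e}
#4 dst[0x1a+6] := {0x00,0xf5,0xeb,0x9e,0xab,0x7f}
#5 dst[0x10+2] := {0xeb,0x9e}
query mem[0x11]=0x9e, mem[0x28]=0x9d, mem[0x1d]=0x9e, mem[0x25]=0x1b

MEM[0x11,0x28,0x1d,0x25] = 9e 9d 9e 1b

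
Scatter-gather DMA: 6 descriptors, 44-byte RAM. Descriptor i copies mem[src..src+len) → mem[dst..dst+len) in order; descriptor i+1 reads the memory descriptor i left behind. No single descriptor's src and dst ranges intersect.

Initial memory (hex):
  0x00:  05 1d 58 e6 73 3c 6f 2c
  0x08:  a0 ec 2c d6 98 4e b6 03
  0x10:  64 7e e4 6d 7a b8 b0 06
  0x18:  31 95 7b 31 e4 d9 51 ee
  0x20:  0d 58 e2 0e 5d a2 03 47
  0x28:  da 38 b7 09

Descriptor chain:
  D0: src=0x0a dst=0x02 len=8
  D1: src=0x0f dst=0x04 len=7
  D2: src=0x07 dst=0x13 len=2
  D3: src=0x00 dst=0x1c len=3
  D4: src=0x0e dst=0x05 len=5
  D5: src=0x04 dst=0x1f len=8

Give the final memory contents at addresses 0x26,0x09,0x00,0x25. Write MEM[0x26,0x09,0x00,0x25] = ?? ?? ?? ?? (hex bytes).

[0] 0x0a->0x02 len=8 : 2c d6 98 4e b6 03 64 7e
[1] 0x0f->0x04 len=7 : 03 64 7e e4 6d 7a b8
[2] 0x07->0x13 len=2 : e4 6d
[3] 0x00->0x1c len=3 : 05 1d 2c
[4] 0x0e->0x05 len=5 : b6 03 64 7e e4
[5] 0x04->0x1f len=8 : 03 b6 03 64 7e e4 b8 d6
query mem[0x26]=0xd6, mem[0x09]=0xe4, mem[0x00]=0x05, mem[0x25]=0xb8

MEM[0x26,0x09,0x00,0x25] = d6 e4 05 b8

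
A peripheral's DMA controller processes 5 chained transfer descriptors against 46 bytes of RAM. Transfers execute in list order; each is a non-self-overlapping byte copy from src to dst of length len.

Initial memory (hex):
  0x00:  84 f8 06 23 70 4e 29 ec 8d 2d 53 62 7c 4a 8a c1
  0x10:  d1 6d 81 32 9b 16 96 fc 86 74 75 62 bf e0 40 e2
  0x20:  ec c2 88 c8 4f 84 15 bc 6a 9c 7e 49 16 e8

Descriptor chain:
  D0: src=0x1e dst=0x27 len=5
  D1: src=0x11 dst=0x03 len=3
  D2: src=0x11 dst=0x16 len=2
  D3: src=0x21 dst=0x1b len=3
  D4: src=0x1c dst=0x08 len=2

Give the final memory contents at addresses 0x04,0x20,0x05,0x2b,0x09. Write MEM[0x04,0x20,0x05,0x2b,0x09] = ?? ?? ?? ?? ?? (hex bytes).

MEM[0x04,0x20,0x05,0x2b,0x09] = 81 ec 32 88 c8

D0: mem[0x27..0x2b] <- [40 e2 ec c2 88]
D1: mem[0x03..0x05] <- [6d 81 32]
D2: mem[0x16..0x17] <- [6d 81]
D3: mem[0x1b..0x1d] <- [c2 88 c8]
D4: mem[0x08..0x09] <- [88 c8]
query mem[0x04]=0x81, mem[0x20]=0xec, mem[0x05]=0x32, mem[0x2b]=0x88, mem[0x09]=0xc8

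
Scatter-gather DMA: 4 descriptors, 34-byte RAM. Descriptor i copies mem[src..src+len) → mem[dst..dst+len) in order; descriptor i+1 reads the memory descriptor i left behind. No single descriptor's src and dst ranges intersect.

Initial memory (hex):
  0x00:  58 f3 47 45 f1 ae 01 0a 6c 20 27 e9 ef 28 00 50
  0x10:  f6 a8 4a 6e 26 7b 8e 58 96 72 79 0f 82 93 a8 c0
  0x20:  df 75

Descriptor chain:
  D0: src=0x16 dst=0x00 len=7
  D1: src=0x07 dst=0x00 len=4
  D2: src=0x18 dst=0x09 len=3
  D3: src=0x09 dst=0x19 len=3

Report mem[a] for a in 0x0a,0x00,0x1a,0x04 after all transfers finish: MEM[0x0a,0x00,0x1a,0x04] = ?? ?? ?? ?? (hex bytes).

MEM[0x0a,0x00,0x1a,0x04] = 72 0a 72 79

D0: mem[0x00..0x06] <- [8e 58 96 72 79 0f 82]
D1: mem[0x00..0x03] <- [0a 6c 20 27]
D2: mem[0x09..0x0b] <- [96 72 79]
D3: mem[0x19..0x1b] <- [96 72 79]
query mem[0x0a]=0x72, mem[0x00]=0x0a, mem[0x1a]=0x72, mem[0x04]=0x79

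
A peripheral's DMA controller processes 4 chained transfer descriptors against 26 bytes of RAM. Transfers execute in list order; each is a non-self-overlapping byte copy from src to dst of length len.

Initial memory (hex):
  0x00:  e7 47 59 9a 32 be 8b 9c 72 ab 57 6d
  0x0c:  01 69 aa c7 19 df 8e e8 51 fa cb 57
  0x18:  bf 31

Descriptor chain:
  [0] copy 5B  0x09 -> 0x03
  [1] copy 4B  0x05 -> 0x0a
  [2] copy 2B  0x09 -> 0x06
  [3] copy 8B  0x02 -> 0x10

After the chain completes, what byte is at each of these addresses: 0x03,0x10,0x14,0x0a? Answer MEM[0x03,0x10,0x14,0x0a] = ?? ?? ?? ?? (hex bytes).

MEM[0x03,0x10,0x14,0x0a] = ab 59 ab 6d

  after D0: wrote 5B at 0x03 = ab576d0169
  after D1: wrote 4B at 0x0a = 6d016972
  after D2: wrote 2B at 0x06 = ab6d
  after D3: wrote 8B at 0x10 = 59ab576dab6d72ab
query mem[0x03]=0xab, mem[0x10]=0x59, mem[0x14]=0xab, mem[0x0a]=0x6d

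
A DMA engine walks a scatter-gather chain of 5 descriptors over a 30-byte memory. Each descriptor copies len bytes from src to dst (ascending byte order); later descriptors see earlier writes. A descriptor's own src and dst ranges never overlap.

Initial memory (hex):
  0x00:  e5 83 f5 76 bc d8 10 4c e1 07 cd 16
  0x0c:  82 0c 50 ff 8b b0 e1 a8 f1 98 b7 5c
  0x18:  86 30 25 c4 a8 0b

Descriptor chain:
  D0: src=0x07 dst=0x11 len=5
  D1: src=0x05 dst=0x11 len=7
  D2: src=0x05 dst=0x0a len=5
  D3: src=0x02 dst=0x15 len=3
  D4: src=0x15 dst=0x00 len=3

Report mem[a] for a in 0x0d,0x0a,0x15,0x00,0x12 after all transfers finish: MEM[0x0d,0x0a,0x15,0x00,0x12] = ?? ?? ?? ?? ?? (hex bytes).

MEM[0x0d,0x0a,0x15,0x00,0x12] = e1 d8 f5 f5 10

[0] 0x07->0x11 len=5 : 4c e1 07 cd 16
[1] 0x05->0x11 len=7 : d8 10 4c e1 07 cd 16
[2] 0x05->0x0a len=5 : d8 10 4c e1 07
[3] 0x02->0x15 len=3 : f5 76 bc
[4] 0x15->0x00 len=3 : f5 76 bc
query mem[0x0d]=0xe1, mem[0x0a]=0xd8, mem[0x15]=0xf5, mem[0x00]=0xf5, mem[0x12]=0x10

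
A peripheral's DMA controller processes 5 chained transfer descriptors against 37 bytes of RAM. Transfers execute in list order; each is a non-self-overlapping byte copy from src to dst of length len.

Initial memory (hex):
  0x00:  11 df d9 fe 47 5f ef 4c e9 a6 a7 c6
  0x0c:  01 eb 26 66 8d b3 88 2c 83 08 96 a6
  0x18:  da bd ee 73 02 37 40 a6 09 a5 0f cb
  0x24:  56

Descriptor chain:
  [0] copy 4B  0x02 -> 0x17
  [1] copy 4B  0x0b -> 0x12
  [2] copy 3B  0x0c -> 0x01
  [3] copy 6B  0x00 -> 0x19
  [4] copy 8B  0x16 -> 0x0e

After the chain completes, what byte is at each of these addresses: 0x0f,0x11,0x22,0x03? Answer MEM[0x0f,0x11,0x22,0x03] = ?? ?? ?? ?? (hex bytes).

[0] 0x02->0x17 len=4 : d9 fe 47 5f
[1] 0x0b->0x12 len=4 : c6 01 eb 26
[2] 0x0c->0x01 len=3 : 01 eb 26
[3] 0x00->0x19 len=6 : 11 01 eb 26 47 5f
[4] 0x16->0x0e len=8 : 96 d9 fe 11 01 eb 26 47
query mem[0x0f]=0xd9, mem[0x11]=0x11, mem[0x22]=0x0f, mem[0x03]=0x26

MEM[0x0f,0x11,0x22,0x03] = d9 11 0f 26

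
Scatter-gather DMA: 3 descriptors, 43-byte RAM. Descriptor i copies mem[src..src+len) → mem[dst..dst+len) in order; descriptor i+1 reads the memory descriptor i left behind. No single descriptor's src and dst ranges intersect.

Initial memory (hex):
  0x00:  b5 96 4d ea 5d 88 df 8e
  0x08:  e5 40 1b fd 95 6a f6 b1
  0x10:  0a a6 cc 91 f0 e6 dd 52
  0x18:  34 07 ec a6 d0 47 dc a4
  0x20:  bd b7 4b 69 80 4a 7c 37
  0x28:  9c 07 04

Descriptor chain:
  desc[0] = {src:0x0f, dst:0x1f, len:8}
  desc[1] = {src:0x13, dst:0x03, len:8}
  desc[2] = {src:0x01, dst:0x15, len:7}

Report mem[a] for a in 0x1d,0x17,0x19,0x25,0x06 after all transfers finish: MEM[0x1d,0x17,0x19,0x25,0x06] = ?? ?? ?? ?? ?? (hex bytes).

MEM[0x1d,0x17,0x19,0x25,0x06] = 47 91 e6 e6 dd

[0] 0x0f->0x1f len=8 : b1 0a a6 cc 91 f0 e6 dd
[1] 0x13->0x03 len=8 : 91 f0 e6 dd 52 34 07 ec
[2] 0x01->0x15 len=7 : 96 4d 91 f0 e6 dd 52
query mem[0x1d]=0x47, mem[0x17]=0x91, mem[0x19]=0xe6, mem[0x25]=0xe6, mem[0x06]=0xdd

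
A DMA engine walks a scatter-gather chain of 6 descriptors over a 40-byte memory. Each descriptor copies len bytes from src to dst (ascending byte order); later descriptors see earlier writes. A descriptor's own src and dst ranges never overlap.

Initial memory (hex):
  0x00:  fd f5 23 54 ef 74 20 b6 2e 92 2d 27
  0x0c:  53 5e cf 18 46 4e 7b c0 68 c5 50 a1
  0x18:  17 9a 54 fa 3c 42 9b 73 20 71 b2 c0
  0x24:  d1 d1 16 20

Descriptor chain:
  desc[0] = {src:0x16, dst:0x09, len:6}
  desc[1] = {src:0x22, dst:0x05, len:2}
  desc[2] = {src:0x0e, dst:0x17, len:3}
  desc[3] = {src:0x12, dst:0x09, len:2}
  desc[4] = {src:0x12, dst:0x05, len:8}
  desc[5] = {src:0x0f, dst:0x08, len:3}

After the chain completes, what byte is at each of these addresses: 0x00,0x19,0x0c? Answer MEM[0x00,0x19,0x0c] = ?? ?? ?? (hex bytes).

MEM[0x00,0x19,0x0c] = fd 46 46

#0 dst[0x09+6] := {0x50,0xa1,0x17,0x9a,0x54,0xfa}
#1 dst[0x05+2] := {0xb2,0xc0}
#2 dst[0x17+3] := {0xfa,0x18,0x46}
#3 dst[0x09+2] := {0x7b,0xc0}
#4 dst[0x05+8] := {0x7b,0xc0,0x68,0xc5,0x50,0xfa,0x18,0x46}
#5 dst[0x08+3] := {0x18,0x46,0x4e}
query mem[0x00]=0xfd, mem[0x19]=0x46, mem[0x0c]=0x46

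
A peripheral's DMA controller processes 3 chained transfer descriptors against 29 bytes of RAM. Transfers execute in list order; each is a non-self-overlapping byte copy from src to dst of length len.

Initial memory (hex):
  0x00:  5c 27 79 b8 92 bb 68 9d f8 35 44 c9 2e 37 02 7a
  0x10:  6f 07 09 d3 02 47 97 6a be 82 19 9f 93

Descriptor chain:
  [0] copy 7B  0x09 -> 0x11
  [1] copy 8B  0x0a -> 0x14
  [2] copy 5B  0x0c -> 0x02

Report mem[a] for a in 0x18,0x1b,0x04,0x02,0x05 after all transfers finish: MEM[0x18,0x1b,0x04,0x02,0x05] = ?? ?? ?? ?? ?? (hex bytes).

MEM[0x18,0x1b,0x04,0x02,0x05] = 02 35 02 2e 7a

D0: mem[0x11..0x17] <- [35 44 c9 2e 37 02 7a]
D1: mem[0x14..0x1b] <- [44 c9 2e 37 02 7a 6f 35]
D2: mem[0x02..0x06] <- [2e 37 02 7a 6f]
query mem[0x18]=0x02, mem[0x1b]=0x35, mem[0x04]=0x02, mem[0x02]=0x2e, mem[0x05]=0x7a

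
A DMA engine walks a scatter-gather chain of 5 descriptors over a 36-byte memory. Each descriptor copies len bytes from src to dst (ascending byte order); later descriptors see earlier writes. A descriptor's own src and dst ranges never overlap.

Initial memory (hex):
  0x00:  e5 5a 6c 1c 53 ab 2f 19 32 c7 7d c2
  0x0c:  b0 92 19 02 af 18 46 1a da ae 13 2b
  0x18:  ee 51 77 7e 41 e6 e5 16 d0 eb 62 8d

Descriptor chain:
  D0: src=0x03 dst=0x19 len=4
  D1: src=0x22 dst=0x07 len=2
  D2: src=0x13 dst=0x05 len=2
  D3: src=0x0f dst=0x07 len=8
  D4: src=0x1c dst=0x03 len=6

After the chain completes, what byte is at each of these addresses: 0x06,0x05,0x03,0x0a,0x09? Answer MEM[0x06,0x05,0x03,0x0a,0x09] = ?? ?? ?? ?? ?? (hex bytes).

D0: mem[0x19..0x1c] <- [1c 53 ab 2f]
D1: mem[0x07..0x08] <- [62 8d]
D2: mem[0x05..0x06] <- [1a da]
D3: mem[0x07..0x0e] <- [02 af 18 46 1a da ae 13]
D4: mem[0x03..0x08] <- [2f e6 e5 16 d0 eb]
query mem[0x06]=0x16, mem[0x05]=0xe5, mem[0x03]=0x2f, mem[0x0a]=0x46, mem[0x09]=0x18

MEM[0x06,0x05,0x03,0x0a,0x09] = 16 e5 2f 46 18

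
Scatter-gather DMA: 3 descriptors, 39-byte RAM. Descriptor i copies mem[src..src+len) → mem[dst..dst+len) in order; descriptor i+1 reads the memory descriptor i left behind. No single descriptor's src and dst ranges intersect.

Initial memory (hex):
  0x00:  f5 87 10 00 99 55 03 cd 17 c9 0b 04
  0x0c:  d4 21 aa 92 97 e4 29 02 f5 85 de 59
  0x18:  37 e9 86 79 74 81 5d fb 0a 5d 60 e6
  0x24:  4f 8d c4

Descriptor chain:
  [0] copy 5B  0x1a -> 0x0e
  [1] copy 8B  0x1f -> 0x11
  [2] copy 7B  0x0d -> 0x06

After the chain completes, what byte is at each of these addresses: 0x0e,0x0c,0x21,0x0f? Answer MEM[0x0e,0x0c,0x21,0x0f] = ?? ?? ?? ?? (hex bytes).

#0 dst[0x0e+5] := {0x86,0x79,0x74,0x81,0x5d}
#1 dst[0x11+8] := {0xfb,0x0a,0x5d,0x60,0xe6,0x4f,0x8d,0xc4}
#2 dst[0x06+7] := {0x21,0x86,0x79,0x74,0xfb,0x0a,0x5d}
query mem[0x0e]=0x86, mem[0x0c]=0x5d, mem[0x21]=0x5d, mem[0x0f]=0x79

MEM[0x0e,0x0c,0x21,0x0f] = 86 5d 5d 79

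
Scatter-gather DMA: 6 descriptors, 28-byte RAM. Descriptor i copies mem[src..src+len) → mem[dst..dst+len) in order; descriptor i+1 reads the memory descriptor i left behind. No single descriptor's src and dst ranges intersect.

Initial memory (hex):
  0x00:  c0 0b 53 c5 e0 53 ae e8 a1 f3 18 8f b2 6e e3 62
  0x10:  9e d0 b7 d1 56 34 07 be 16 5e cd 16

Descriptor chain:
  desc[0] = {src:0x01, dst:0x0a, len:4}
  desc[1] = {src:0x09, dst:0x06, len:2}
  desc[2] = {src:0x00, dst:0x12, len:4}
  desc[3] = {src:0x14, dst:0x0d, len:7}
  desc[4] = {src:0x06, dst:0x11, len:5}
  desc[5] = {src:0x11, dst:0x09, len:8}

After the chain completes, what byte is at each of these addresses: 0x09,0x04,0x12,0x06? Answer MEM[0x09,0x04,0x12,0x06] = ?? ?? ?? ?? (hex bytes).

MEM[0x09,0x04,0x12,0x06] = f3 e0 0b f3

#0 dst[0x0a+4] := {0x0b,0x53,0xc5,0xe0}
#1 dst[0x06+2] := {0xf3,0x0b}
#2 dst[0x12+4] := {0xc0,0x0b,0x53,0xc5}
#3 dst[0x0d+7] := {0x53,0xc5,0x07,0xbe,0x16,0x5e,0xcd}
#4 dst[0x11+5] := {0xf3,0x0b,0xa1,0xf3,0x0b}
#5 dst[0x09+8] := {0xf3,0x0b,0xa1,0xf3,0x0b,0x07,0xbe,0x16}
query mem[0x09]=0xf3, mem[0x04]=0xe0, mem[0x12]=0x0b, mem[0x06]=0xf3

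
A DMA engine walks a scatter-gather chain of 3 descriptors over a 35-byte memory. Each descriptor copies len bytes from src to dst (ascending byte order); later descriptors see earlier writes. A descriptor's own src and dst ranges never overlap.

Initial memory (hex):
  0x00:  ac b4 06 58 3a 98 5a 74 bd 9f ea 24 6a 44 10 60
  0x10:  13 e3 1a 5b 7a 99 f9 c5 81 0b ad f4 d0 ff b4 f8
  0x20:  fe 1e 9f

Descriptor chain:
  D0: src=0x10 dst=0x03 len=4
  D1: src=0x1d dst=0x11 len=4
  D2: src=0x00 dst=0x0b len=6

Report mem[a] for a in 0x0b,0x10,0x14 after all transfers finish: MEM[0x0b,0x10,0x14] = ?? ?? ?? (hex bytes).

MEM[0x0b,0x10,0x14] = ac 1a fe

  after D0: wrote 4B at 0x03 = 13e31a5b
  after D1: wrote 4B at 0x11 = ffb4f8fe
  after D2: wrote 6B at 0x0b = acb40613e31a
query mem[0x0b]=0xac, mem[0x10]=0x1a, mem[0x14]=0xfe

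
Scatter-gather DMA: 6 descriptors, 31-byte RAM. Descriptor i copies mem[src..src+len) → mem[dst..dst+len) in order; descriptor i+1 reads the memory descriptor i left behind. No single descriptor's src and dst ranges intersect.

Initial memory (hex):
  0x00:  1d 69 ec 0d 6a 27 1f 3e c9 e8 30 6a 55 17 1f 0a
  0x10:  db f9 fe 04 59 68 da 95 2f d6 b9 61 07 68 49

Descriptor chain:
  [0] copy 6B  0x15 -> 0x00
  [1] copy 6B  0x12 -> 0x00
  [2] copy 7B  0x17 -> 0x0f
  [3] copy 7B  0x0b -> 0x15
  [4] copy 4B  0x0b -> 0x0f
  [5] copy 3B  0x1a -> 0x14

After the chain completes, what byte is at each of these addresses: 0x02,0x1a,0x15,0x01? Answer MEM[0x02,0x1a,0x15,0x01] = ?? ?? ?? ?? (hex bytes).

#0 dst[0x00+6] := {0x68,0xda,0x95,0x2f,0xd6,0xb9}
#1 dst[0x00+6] := {0xfe,0x04,0x59,0x68,0xda,0x95}
#2 dst[0x0f+7] := {0x95,0x2f,0xd6,0xb9,0x61,0x07,0x68}
#3 dst[0x15+7] := {0x6a,0x55,0x17,0x1f,0x95,0x2f,0xd6}
#4 dst[0x0f+4] := {0x6a,0x55,0x17,0x1f}
#5 dst[0x14+3] := {0x2f,0xd6,0x07}
query mem[0x02]=0x59, mem[0x1a]=0x2f, mem[0x15]=0xd6, mem[0x01]=0x04

MEM[0x02,0x1a,0x15,0x01] = 59 2f d6 04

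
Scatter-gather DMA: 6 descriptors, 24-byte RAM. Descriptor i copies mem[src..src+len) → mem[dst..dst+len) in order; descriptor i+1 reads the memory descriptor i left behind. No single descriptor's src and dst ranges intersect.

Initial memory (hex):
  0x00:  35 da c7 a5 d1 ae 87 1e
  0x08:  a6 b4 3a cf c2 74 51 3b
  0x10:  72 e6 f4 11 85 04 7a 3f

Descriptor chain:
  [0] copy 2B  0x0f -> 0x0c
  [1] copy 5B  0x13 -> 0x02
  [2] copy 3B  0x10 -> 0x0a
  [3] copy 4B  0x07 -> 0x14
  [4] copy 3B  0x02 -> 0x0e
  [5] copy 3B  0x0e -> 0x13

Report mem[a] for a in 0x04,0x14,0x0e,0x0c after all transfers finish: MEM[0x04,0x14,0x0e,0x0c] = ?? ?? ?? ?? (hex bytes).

D0: mem[0x0c..0x0d] <- [3b 72]
D1: mem[0x02..0x06] <- [11 85 04 7a 3f]
D2: mem[0x0a..0x0c] <- [72 e6 f4]
D3: mem[0x14..0x17] <- [1e a6 b4 72]
D4: mem[0x0e..0x10] <- [11 85 04]
D5: mem[0x13..0x15] <- [11 85 04]
query mem[0x04]=0x04, mem[0x14]=0x85, mem[0x0e]=0x11, mem[0x0c]=0xf4

MEM[0x04,0x14,0x0e,0x0c] = 04 85 11 f4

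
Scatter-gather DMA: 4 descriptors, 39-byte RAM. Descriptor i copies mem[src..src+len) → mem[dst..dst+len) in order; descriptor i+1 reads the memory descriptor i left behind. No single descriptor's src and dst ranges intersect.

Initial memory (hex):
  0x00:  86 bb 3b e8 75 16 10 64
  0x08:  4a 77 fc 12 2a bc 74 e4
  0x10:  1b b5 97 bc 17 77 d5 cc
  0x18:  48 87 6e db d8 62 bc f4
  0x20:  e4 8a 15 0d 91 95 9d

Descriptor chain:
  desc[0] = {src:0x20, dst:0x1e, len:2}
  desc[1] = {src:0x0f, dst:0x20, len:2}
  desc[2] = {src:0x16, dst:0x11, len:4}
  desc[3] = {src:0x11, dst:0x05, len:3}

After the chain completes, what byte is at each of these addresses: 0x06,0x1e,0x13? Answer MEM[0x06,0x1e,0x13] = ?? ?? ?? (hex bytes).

  after D0: wrote 2B at 0x1e = e48a
  after D1: wrote 2B at 0x20 = e41b
  after D2: wrote 4B at 0x11 = d5cc4887
  after D3: wrote 3B at 0x05 = d5cc48
query mem[0x06]=0xcc, mem[0x1e]=0xe4, mem[0x13]=0x48

MEM[0x06,0x1e,0x13] = cc e4 48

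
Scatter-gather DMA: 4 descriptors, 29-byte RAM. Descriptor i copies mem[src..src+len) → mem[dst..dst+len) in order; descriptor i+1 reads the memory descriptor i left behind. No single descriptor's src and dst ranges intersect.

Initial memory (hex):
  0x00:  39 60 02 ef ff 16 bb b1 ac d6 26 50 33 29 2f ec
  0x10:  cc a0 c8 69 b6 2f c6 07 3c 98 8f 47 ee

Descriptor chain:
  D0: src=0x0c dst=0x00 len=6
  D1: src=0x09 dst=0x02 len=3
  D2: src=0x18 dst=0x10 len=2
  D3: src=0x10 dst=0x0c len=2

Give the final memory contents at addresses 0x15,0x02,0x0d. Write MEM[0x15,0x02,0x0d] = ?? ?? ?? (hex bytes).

MEM[0x15,0x02,0x0d] = 2f d6 98

  after D0: wrote 6B at 0x00 = 33292feccca0
  after D1: wrote 3B at 0x02 = d62650
  after D2: wrote 2B at 0x10 = 3c98
  after D3: wrote 2B at 0x0c = 3c98
query mem[0x15]=0x2f, mem[0x02]=0xd6, mem[0x0d]=0x98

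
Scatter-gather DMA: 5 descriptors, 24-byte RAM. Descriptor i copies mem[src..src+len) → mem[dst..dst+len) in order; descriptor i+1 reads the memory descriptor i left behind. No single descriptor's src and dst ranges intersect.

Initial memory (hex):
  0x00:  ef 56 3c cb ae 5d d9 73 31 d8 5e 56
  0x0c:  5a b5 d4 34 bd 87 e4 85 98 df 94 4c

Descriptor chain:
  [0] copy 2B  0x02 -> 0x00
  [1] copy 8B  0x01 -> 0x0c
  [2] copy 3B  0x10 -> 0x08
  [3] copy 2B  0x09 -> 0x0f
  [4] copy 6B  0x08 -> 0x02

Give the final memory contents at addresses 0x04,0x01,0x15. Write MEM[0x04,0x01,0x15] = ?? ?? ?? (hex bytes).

MEM[0x04,0x01,0x15] = 73 cb df

D0: mem[0x00..0x01] <- [3c cb]
D1: mem[0x0c..0x13] <- [cb 3c cb ae 5d d9 73 31]
D2: mem[0x08..0x0a] <- [5d d9 73]
D3: mem[0x0f..0x10] <- [d9 73]
D4: mem[0x02..0x07] <- [5d d9 73 56 cb 3c]
query mem[0x04]=0x73, mem[0x01]=0xcb, mem[0x15]=0xdf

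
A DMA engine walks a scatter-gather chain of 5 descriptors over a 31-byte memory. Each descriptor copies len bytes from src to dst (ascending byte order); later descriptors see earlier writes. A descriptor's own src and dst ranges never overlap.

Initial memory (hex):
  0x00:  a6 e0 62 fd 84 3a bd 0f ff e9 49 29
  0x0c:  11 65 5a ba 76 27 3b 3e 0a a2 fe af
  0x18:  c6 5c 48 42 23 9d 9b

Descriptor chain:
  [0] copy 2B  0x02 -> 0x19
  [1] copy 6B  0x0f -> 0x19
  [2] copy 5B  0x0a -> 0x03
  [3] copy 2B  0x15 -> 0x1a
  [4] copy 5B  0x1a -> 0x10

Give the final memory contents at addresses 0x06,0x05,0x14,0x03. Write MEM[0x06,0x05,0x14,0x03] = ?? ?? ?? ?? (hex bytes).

MEM[0x06,0x05,0x14,0x03] = 65 11 0a 49

D0: mem[0x19..0x1a] <- [62 fd]
D1: mem[0x19..0x1e] <- [ba 76 27 3b 3e 0a]
D2: mem[0x03..0x07] <- [49 29 11 65 5a]
D3: mem[0x1a..0x1b] <- [a2 fe]
D4: mem[0x10..0x14] <- [a2 fe 3b 3e 0a]
query mem[0x06]=0x65, mem[0x05]=0x11, mem[0x14]=0x0a, mem[0x03]=0x49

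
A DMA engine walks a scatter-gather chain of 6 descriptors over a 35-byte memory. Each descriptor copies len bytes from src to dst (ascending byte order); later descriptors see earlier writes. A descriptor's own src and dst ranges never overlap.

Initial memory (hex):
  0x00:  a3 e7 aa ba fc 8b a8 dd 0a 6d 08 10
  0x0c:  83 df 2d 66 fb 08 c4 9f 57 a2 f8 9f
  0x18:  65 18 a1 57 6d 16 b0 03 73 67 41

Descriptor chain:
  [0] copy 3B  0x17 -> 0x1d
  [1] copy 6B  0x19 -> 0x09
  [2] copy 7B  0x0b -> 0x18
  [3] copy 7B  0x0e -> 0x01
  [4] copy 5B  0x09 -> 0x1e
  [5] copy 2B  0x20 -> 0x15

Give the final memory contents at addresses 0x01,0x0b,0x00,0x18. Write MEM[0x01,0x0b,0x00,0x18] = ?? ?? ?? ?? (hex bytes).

D0: mem[0x1d..0x1f] <- [9f 65 18]
D1: mem[0x09..0x0e] <- [18 a1 57 6d 9f 65]
D2: mem[0x18..0x1e] <- [57 6d 9f 65 66 fb 08]
D3: mem[0x01..0x07] <- [65 66 fb 08 c4 9f 57]
D4: mem[0x1e..0x22] <- [18 a1 57 6d 9f]
D5: mem[0x15..0x16] <- [57 6d]
query mem[0x01]=0x65, mem[0x0b]=0x57, mem[0x00]=0xa3, mem[0x18]=0x57

MEM[0x01,0x0b,0x00,0x18] = 65 57 a3 57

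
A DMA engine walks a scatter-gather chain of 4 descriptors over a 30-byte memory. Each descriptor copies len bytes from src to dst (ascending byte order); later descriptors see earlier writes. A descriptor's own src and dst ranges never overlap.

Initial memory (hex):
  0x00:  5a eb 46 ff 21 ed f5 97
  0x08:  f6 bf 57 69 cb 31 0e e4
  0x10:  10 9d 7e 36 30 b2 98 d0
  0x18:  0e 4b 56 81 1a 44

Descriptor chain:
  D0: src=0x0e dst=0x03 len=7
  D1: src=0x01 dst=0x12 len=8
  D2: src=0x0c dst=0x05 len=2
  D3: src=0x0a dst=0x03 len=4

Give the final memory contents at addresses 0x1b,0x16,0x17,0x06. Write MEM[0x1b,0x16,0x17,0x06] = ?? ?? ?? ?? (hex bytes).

MEM[0x1b,0x16,0x17,0x06] = 81 10 9d 31

  after D0: wrote 7B at 0x03 = 0ee4109d7e3630
  after D1: wrote 8B at 0x12 = eb460ee4109d7e36
  after D2: wrote 2B at 0x05 = cb31
  after D3: wrote 4B at 0x03 = 5769cb31
query mem[0x1b]=0x81, mem[0x16]=0x10, mem[0x17]=0x9d, mem[0x06]=0x31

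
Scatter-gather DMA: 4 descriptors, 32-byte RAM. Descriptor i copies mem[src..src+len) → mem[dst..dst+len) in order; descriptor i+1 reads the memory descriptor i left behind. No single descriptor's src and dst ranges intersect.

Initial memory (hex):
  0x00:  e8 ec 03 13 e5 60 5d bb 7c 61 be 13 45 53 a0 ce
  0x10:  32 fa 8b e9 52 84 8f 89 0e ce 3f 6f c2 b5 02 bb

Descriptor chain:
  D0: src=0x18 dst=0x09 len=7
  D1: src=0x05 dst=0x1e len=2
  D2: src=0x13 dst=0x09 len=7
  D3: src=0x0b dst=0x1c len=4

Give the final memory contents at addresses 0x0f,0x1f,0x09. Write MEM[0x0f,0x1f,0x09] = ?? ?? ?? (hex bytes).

MEM[0x0f,0x1f,0x09] = ce 0e e9

#0 dst[0x09+7] := {0x0e,0xce,0x3f,0x6f,0xc2,0xb5,0x02}
#1 dst[0x1e+2] := {0x60,0x5d}
#2 dst[0x09+7] := {0xe9,0x52,0x84,0x8f,0x89,0x0e,0xce}
#3 dst[0x1c+4] := {0x84,0x8f,0x89,0x0e}
query mem[0x0f]=0xce, mem[0x1f]=0x0e, mem[0x09]=0xe9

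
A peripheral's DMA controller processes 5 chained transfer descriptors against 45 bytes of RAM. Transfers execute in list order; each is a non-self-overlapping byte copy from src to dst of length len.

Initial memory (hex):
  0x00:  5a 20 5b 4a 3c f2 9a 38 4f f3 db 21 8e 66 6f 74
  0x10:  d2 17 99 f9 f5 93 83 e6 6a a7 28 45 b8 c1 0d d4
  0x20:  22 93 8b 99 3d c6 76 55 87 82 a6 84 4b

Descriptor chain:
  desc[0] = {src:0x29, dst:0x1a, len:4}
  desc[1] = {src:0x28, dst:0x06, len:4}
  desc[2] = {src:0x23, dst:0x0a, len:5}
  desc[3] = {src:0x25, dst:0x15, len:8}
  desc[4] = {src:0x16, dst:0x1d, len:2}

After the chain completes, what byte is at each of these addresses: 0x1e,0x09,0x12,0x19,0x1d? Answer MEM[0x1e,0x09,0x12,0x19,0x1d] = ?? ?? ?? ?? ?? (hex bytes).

MEM[0x1e,0x09,0x12,0x19,0x1d] = 55 84 99 82 76

[0] 0x29->0x1a len=4 : 82 a6 84 4b
[1] 0x28->0x06 len=4 : 87 82 a6 84
[2] 0x23->0x0a len=5 : 99 3d c6 76 55
[3] 0x25->0x15 len=8 : c6 76 55 87 82 a6 84 4b
[4] 0x16->0x1d len=2 : 76 55
query mem[0x1e]=0x55, mem[0x09]=0x84, mem[0x12]=0x99, mem[0x19]=0x82, mem[0x1d]=0x76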